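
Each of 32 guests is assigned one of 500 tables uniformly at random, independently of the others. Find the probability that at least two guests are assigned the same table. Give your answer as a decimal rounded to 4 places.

0.6371

It's easier to compute the probability that all 32 are distinct.
P(all distinct) = 500/500 · 499/500 · ··· · 469/500 ≈ 0.3629.
So the probability of at least one match is 1 − 0.3629 = 0.6371.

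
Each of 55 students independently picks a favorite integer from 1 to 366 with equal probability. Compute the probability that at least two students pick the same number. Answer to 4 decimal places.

0.9861

It's easier to compute the probability that all 55 are distinct.
P(all distinct) = 366/366 · 365/366 · ··· · 312/366 ≈ 0.0139.
So the probability of at least one match is 1 − 0.0139 = 0.9861.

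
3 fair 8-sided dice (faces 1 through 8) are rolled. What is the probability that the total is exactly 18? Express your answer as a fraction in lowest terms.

7/128

There are 8^3 = 512 equally likely outcomes.
The number of ordered 3-tuples from {1,…,8} summing to 18 is 28.
P(sum = 18) = 28/512 = 7/128.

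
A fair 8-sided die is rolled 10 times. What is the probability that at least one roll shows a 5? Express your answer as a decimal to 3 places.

0.737

P(no roll shows a 5) = (7/8)^10 ≈ 0.263.
P(at least one) = 1 − 0.263 = 0.737.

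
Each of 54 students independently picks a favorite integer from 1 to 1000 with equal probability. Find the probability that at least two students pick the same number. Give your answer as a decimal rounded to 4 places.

It's easier to compute the probability that all 54 are distinct.
P(all distinct) = 1000/1000 · 999/1000 · ··· · 947/1000 ≈ 0.2329.
So the probability of at least one match is 1 − 0.2329 = 0.7671.

0.7671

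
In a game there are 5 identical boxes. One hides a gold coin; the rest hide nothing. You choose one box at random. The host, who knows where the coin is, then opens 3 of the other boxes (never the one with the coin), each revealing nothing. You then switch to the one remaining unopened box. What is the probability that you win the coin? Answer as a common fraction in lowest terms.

Your original box holds the coin with probability 1/5, so the other 4 collectively hold it with probability 4/5.
The host can always find 3 empty boxes to open, so the reveals don't change that 4/5; it is now spread over the 1 remaining unopened box.
P(win by switching) = (4/5) · (1/1) = 4/5.

4/5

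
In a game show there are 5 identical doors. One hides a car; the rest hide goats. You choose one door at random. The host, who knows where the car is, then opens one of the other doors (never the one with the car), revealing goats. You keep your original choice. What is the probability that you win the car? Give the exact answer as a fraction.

The host can always open an empty door regardless of your choice, so this gives no information about your original door.
P(win by staying) = 1/5.

1/5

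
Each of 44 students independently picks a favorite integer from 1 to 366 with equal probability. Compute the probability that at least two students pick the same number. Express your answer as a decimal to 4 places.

It's easier to compute the probability that all 44 are distinct.
P(all distinct) = 366/366 · 365/366 · ··· · 323/366 ≈ 0.0676.
So the probability of at least one match is 1 − 0.0676 = 0.9324.

0.9324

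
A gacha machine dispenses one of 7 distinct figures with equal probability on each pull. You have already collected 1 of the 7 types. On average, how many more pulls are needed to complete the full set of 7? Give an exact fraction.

Starting from 1 distinct type, each trial gives a new one with probability (7−i)/7 when i types are held, so the wait for the next new type is 7/(7−i).
E = 7/6 + 7/5 + 7/4 + 7/3 + 7/2 + 7/1 = 343/20.

343/20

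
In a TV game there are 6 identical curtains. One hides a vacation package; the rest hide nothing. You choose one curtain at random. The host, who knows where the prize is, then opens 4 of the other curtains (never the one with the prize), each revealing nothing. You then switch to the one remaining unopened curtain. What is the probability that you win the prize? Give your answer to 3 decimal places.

0.833

Your original curtain holds the prize with probability 1/6, so the other 5 collectively hold it with probability 5/6.
The host can always find 4 empty curtains to open, so the reveals don't change that 5/6; it is now spread over the 1 remaining unopened curtain.
P(win by switching) = (5/6) · (1/1) = 5/6 ≈ 0.833.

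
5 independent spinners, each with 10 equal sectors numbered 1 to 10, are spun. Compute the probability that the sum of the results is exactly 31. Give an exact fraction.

33/625

There are 10^5 = 100000 equally likely outcomes.
The number of ordered 5-tuples from {1,…,10} summing to 31 is 5280.
P(sum = 31) = 5280/100000 = 33/625.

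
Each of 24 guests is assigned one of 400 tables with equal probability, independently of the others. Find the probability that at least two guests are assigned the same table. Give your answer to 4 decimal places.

It's easier to compute the probability that all 24 are distinct.
P(all distinct) = 400/400 · 399/400 · ··· · 377/400 ≈ 0.4946.
So the probability of at least one match is 1 − 0.4946 = 0.5054.

0.5054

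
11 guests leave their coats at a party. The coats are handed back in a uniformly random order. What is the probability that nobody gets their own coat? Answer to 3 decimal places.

This is the derangement probability: permutations of 11 with no fixed point.
D(11) = 11! · (1 − 1/1! + 1/2! − ··· + (−1)^11/11!) = 14684570.
P = 14684570/39916800 = 1468457/3991680 ≈ 0.368.

0.368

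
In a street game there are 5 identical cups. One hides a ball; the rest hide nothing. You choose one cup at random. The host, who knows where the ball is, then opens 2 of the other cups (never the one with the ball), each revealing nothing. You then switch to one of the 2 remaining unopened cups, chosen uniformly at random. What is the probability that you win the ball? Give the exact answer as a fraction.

2/5

Your original cup holds the ball with probability 1/5, so the other 4 collectively hold it with probability 4/5.
The host can always find 2 empty cups to open, so the reveals don't change that 4/5; it is now spread over the 2 remaining unopened cups.
P(win by switching) = (4/5) · (1/2) = 2/5.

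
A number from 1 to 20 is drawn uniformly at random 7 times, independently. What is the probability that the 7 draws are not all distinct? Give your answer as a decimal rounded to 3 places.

P(all 7 different) = 20/20 · 19/20 · ··· · 14/20 ≈ 0.305.
P(at least two equal) = 1 − 0.305 = 0.695.

0.695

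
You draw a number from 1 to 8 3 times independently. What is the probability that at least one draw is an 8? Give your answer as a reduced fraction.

P(no draw is an 8) = (7/8)^3 = 343/512.
P(at least one) = 1 − 343/512 = 169/512.

169/512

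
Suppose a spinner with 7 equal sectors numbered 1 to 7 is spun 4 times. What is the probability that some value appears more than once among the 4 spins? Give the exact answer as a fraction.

223/343

P(all 4 different) = 7/7 · 6/7 · ··· · 4/7 = 120/343.
P(at least two equal) = 1 − 120/343 = 223/343.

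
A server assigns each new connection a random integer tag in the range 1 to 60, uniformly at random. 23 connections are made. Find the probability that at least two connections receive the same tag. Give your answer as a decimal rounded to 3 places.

It's easier to compute the probability that all 23 are distinct.
P(all distinct) = 60/60 · 59/60 · ··· · 38/60 ≈ 0.008.
So the probability of at least one match is 1 − 0.008 = 0.992.

0.992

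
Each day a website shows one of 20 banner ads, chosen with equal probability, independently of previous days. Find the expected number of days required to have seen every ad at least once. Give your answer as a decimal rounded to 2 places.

After i distinct types are collected, each trial gives a new one with probability (20−i)/20, so the expected wait for the next new type is 20/(20−i).
E = 20/20 + 20/19 + 20/18 + 20/17 + 20/16 + 20/15 + 20/14 + 20/13 + 20/12 + 20/11 + 20/10 + 20/9 + 20/8 + 20/7 + 20/6 + 20/5 + 20/4 + 20/3 + 20/2 + 20/1 = 279175675/3879876 ≈ 71.95.

71.95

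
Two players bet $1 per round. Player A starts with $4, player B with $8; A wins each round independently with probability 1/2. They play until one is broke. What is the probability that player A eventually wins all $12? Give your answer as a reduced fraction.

1/3

With a fair step, P(i) = ½P(i−1) + ½P(i+1) with P(0)=0, P(12)=1 has the linear solution P(i) = i/12.
P(4) = 4/12 = 1/3.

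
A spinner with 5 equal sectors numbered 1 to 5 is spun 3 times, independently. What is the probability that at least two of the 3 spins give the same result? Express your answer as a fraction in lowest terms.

P(all 3 different) = 5/5 · 4/5 · ··· · 3/5 = 12/25.
P(at least two equal) = 1 − 12/25 = 13/25.

13/25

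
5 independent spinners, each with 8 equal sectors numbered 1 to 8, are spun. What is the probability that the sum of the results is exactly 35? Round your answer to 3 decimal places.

There are 8^5 = 32768 equally likely outcomes.
The number of ordered 5-tuples from {1,…,8} summing to 35 is 126.
P(sum = 35) = 126/32768 = 63/16384 ≈ 0.004.

0.004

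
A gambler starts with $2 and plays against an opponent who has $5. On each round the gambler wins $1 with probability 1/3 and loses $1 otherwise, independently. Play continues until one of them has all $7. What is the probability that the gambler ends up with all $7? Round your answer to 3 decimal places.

0.024

Let r = q/p = (2/3)/(1/3) = 2. The recurrence P(i) = p·P(i+1) + q·P(i−1) with P(0)=0, P(7)=1 gives P(i) = (1 − r^i)/(1 − r^7).
P(2) = (1 − (2)^2) / (1 − (2)^7) = 3/127 ≈ 0.024.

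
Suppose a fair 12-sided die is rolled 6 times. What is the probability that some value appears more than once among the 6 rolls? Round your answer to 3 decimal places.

P(all 6 different) = 12/12 · 11/12 · ··· · 7/12 ≈ 0.223.
P(at least two equal) = 1 − 0.223 = 0.777.

0.777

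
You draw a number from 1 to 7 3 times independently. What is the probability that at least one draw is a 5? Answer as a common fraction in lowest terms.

127/343

P(no draw is a 5) = (6/7)^3 = 216/343.
P(at least one) = 1 − 216/343 = 127/343.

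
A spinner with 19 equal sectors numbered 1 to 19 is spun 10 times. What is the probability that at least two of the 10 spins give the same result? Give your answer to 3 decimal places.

P(all 10 different) = 19/19 · 18/19 · ··· · 10/19 ≈ 0.055.
P(at least two equal) = 1 − 0.055 = 0.945.

0.945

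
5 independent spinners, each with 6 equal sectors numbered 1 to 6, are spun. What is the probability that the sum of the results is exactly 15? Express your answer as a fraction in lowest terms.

There are 6^5 = 7776 equally likely outcomes.
The number of ordered 5-tuples from {1,…,6} summing to 15 is 651.
P(sum = 15) = 651/7776 = 217/2592.

217/2592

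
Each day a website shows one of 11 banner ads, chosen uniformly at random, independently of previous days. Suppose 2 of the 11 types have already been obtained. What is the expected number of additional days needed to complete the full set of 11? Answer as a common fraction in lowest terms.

Starting from 2 distinct types, each trial gives a new one with probability (11−i)/11 when i types are held, so the wait for the next new type is 11/(11−i).
E = 11/9 + 11/8 + 11/7 + 11/6 + 11/5 + 11/4 + 11/3 + 11/2 + 11/1 = 78419/2520.

78419/2520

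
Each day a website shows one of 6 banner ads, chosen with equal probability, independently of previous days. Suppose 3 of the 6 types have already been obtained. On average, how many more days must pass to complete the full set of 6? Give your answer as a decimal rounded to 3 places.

11.000

Starting from 3 distinct types, each trial gives a new one with probability (6−i)/6 when i types are held, so the wait for the next new type is 6/(6−i).
E = 6/3 + 6/2 + 6/1 = 11 ≈ 11.000.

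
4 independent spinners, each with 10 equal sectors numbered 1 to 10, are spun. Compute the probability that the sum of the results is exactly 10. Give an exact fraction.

21/2500

There are 10^4 = 10000 equally likely outcomes.
The number of ordered 4-tuples from {1,…,10} summing to 10 is 84.
P(sum = 10) = 84/10000 = 21/2500.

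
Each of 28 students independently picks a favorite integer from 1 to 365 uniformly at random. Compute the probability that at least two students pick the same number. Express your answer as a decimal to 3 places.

0.654

It's easier to compute the probability that all 28 are distinct.
P(all distinct) = 365/365 · 364/365 · ··· · 338/365 ≈ 0.346.
So the probability of at least one match is 1 − 0.346 = 0.654.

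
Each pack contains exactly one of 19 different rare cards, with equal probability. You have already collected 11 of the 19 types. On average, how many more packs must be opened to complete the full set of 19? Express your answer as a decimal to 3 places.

51.639

Starting from 11 distinct types, each trial gives a new one with probability (19−i)/19 when i types are held, so the wait for the next new type is 19/(19−i).
E = 19/8 + 19/7 + 19/6 + 19/5 + 19/4 + 19/3 + 19/2 + 19/1 = 14459/280 ≈ 51.639.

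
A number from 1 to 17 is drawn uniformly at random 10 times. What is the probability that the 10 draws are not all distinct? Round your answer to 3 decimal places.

P(all 10 different) = 17/17 · 16/17 · ··· · 8/17 ≈ 0.035.
P(at least two equal) = 1 − 0.035 = 0.965.

0.965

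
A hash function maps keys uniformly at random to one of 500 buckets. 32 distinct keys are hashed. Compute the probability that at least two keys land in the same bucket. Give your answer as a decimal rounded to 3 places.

It's easier to compute the probability that all 32 are distinct.
P(all distinct) = 500/500 · 499/500 · ··· · 469/500 ≈ 0.363.
So the probability of at least one match is 1 − 0.363 = 0.637.

0.637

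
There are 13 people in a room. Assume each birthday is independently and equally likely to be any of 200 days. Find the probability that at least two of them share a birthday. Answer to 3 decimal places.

It's easier to compute the probability that all 13 are distinct.
P(all distinct) = 200/200 · 199/200 · ··· · 188/200 ≈ 0.671.
So the probability of at least one match is 1 − 0.671 = 0.329.

0.329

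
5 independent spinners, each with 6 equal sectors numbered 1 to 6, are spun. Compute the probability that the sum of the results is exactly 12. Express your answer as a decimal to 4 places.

There are 6^5 = 7776 equally likely outcomes.
The number of ordered 5-tuples from {1,…,6} summing to 12 is 305.
P(sum = 12) = 305/7776 ≈ 0.0392.

0.0392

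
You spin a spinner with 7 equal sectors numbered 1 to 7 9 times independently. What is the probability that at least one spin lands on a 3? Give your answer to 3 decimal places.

0.750

P(no spin lands on a 3) = (6/7)^9 ≈ 0.250.
P(at least one) = 1 − 0.250 = 0.750.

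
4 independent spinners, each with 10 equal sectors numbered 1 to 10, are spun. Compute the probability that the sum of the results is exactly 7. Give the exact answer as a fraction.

1/500

There are 10^4 = 10000 equally likely outcomes.
The number of ordered 4-tuples from {1,…,10} summing to 7 is 20.
P(sum = 7) = 20/10000 = 1/500.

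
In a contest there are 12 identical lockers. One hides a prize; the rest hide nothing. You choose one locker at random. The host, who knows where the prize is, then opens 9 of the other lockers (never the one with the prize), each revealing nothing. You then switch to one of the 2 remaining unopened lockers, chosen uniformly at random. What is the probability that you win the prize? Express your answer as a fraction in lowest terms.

Your original locker holds the prize with probability 1/12, so the other 11 collectively hold it with probability 11/12.
The host can always find 9 empty lockers to open, so the reveals don't change that 11/12; it is now spread over the 2 remaining unopened lockers.
P(win by switching) = (11/12) · (1/2) = 11/24.

11/24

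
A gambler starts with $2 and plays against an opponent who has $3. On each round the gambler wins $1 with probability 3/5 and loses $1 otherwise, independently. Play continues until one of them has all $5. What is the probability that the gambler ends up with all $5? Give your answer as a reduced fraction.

Let r = q/p = (2/5)/(3/5) = 2/3. The recurrence P(i) = p·P(i+1) + q·P(i−1) with P(0)=0, P(5)=1 gives P(i) = (1 − r^i)/(1 − r^5).
P(2) = (1 − (2/3)^2) / (1 − (2/3)^5) = 135/211.

135/211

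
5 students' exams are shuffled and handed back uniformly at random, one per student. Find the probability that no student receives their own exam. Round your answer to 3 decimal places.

0.367

This is the derangement probability: permutations of 5 with no fixed point.
D(5) = 5! · (1 − 1/1! + 1/2! − ··· + (−1)^5/5!) = 44.
P = 44/120 = 11/30 ≈ 0.367.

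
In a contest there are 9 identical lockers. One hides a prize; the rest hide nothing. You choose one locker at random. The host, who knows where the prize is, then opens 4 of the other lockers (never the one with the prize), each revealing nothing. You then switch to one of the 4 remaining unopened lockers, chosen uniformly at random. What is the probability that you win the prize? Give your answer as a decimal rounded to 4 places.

0.2222

Your original locker holds the prize with probability 1/9, so the other 8 collectively hold it with probability 8/9.
The host can always find 4 empty lockers to open, so the reveals don't change that 8/9; it is now spread over the 4 remaining unopened lockers.
P(win by switching) = (8/9) · (1/4) = 2/9 ≈ 0.2222.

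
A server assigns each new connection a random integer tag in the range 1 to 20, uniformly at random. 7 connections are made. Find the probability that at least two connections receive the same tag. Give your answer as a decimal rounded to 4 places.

It's easier to compute the probability that all 7 are distinct.
P(all distinct) = 20/20 · 19/20 · ··· · 14/20 ≈ 0.3052.
So the probability of at least one match is 1 − 0.3052 = 0.6948.

0.6948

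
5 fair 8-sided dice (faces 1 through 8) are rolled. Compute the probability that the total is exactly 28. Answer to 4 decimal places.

There are 8^5 = 32768 equally likely outcomes.
The number of ordered 5-tuples from {1,…,8} summing to 28 is 1470.
P(sum = 28) = 1470/32768 = 735/16384 ≈ 0.0449.

0.0449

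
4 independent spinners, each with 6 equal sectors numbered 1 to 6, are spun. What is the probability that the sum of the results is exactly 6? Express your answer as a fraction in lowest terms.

There are 6^4 = 1296 equally likely outcomes.
The number of ordered 4-tuples from {1,…,6} summing to 6 is 10.
P(sum = 6) = 10/1296 = 5/648.

5/648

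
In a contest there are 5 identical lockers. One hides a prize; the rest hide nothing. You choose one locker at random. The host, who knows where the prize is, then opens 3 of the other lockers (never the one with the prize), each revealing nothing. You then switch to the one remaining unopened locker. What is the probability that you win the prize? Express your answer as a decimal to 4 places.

0.8000

Your original locker holds the prize with probability 1/5, so the other 4 collectively hold it with probability 4/5.
The host can always find 3 empty lockers to open, so the reveals don't change that 4/5; it is now spread over the 1 remaining unopened locker.
P(win by switching) = (4/5) · (1/1) = 4/5 ≈ 0.8000.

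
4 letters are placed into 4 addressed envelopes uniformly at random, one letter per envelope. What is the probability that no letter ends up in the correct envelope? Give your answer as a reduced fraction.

This is the derangement probability: permutations of 4 with no fixed point.
D(4) = 4! · (1 − 1/1! + 1/2! − ··· + (−1)^4/4!) = 9.
P = 9/24 = 3/8.

3/8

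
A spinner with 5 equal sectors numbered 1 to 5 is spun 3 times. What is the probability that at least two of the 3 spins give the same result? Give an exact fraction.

P(all 3 different) = 5/5 · 4/5 · ··· · 3/5 = 12/25.
P(at least two equal) = 1 − 12/25 = 13/25.

13/25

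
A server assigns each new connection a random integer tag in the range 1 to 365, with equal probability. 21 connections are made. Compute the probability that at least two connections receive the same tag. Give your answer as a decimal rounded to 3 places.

0.444

It's easier to compute the probability that all 21 are distinct.
P(all distinct) = 365/365 · 364/365 · ··· · 345/365 ≈ 0.556.
So the probability of at least one match is 1 − 0.556 = 0.444.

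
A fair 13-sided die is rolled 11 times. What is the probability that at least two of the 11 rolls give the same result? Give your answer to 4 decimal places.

P(all 11 different) = 13/13 · 12/13 · ··· · 3/13 ≈ 0.0017.
P(at least two equal) = 1 − 0.0017 = 0.9983.

0.9983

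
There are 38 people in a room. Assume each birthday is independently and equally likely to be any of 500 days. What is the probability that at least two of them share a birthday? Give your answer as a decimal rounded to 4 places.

It's easier to compute the probability that all 38 are distinct.
P(all distinct) = 500/500 · 499/500 · ··· · 463/500 ≈ 0.2363.
So the probability of at least one match is 1 − 0.2363 = 0.7637.

0.7637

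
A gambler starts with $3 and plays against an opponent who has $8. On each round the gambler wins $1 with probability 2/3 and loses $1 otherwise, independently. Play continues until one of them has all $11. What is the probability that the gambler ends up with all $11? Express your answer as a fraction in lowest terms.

Let r = q/p = (1/3)/(2/3) = 1/2. The recurrence P(i) = p·P(i+1) + q·P(i−1) with P(0)=0, P(11)=1 gives P(i) = (1 − r^i)/(1 − r^11).
P(3) = (1 − (1/2)^3) / (1 − (1/2)^11) = 1792/2047.

1792/2047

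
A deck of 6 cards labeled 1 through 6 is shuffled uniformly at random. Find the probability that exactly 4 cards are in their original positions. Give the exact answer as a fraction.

1/48

Choose which 4 of the 6 are fixed: C(6,4) = 15 ways.
The remaining 2 must have no fixed point: D(2) = 1.
P = 15·1/720 = 1/48.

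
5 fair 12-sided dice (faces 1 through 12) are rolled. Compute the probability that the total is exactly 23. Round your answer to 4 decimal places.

There are 12^5 = 248832 equally likely outcomes.
The number of ordered 5-tuples from {1,…,12} summing to 23 is 6265.
P(sum = 23) = 6265/248832 ≈ 0.0252.

0.0252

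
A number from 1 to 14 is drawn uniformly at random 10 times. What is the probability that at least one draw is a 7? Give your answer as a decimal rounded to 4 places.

P(no draw is a 7) = (13/14)^10 ≈ 0.4766.
P(at least one) = 1 − 0.4766 = 0.5234.

0.5234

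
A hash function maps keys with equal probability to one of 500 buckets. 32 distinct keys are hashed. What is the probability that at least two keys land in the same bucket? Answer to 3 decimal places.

It's easier to compute the probability that all 32 are distinct.
P(all distinct) = 500/500 · 499/500 · ··· · 469/500 ≈ 0.363.
So the probability of at least one match is 1 − 0.363 = 0.637.

0.637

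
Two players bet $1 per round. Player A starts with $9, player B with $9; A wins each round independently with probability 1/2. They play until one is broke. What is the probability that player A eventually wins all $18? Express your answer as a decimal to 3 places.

With a fair step, P(i) = ½P(i−1) + ½P(i+1) with P(0)=0, P(18)=1 has the linear solution P(i) = i/18.
P(9) = 9/18 = 1/2 ≈ 0.500.

0.500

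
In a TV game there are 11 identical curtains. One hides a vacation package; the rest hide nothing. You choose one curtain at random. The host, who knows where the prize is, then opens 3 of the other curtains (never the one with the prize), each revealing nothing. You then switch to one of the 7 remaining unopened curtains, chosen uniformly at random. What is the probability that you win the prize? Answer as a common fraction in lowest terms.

Your original curtain holds the prize with probability 1/11, so the other 10 collectively hold it with probability 10/11.
The host can always find 3 empty curtains to open, so the reveals don't change that 10/11; it is now spread over the 7 remaining unopened curtains.
P(win by switching) = (10/11) · (1/7) = 10/77.

10/77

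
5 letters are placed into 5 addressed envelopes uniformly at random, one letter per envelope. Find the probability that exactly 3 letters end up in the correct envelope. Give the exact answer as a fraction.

1/12

Choose which 3 of the 5 are fixed: C(5,3) = 10 ways.
The remaining 2 must have no fixed point: D(2) = 1.
P = 10·1/120 = 1/12.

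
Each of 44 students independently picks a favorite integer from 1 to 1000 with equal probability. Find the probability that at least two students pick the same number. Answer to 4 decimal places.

It's easier to compute the probability that all 44 are distinct.
P(all distinct) = 1000/1000 · 999/1000 · ··· · 957/1000 ≈ 0.3829.
So the probability of at least one match is 1 − 0.3829 = 0.6171.

0.6171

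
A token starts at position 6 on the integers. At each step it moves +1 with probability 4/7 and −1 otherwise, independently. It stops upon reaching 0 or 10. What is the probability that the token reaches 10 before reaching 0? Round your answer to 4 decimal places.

Let r = q/p = (3/7)/(4/7) = 3/4. The recurrence P(i) = p·P(i+1) + q·P(i−1) with P(0)=0, P(10)=1 gives P(i) = (1 − r^i)/(1 − r^10).
P(6) = (1 − (3/4)^6) / (1 − (3/4)^10) = 123136/141361 ≈ 0.8711.

0.8711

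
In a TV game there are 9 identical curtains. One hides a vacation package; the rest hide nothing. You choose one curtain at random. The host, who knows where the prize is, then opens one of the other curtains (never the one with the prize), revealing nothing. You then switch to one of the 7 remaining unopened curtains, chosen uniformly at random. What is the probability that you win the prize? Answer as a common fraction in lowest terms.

8/63

Your original curtain holds the prize with probability 1/9, so the other 8 collectively hold it with probability 8/9.
The host can always find an empty curtain to open, so this doesn't change that 8/9; it is now spread over the 7 remaining unopened curtains.
P(win by switching) = (8/9) · (1/7) = 8/63.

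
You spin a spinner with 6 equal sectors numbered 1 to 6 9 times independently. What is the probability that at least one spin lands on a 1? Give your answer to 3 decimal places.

P(no spin lands on a 1) = (5/6)^9 ≈ 0.194.
P(at least one) = 1 − 0.194 = 0.806.

0.806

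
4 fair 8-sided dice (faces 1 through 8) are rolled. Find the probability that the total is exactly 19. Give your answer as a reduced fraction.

There are 8^4 = 4096 equally likely outcomes.
The number of ordered 4-tuples from {1,…,8} summing to 19 is 336.
P(sum = 19) = 336/4096 = 21/256.

21/256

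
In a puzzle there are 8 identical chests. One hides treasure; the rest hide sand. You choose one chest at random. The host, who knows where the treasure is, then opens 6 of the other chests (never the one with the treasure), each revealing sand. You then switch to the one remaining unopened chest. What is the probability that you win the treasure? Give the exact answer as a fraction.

7/8

Your original chest holds the treasure with probability 1/8, so the other 7 collectively hold it with probability 7/8.
The host can always find 6 empty chests to open, so the reveals don't change that 7/8; it is now spread over the 1 remaining unopened chest.
P(win by switching) = (7/8) · (1/1) = 7/8.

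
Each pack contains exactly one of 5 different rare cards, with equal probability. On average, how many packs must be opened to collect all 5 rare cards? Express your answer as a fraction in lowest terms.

137/12

After i distinct types are collected, each trial gives a new one with probability (5−i)/5, so the expected wait for the next new type is 5/(5−i).
E = 5/5 + 5/4 + 5/3 + 5/2 + 5/1 = 137/12.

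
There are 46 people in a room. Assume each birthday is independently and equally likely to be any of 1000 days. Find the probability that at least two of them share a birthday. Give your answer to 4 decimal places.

It's easier to compute the probability that all 46 are distinct.
P(all distinct) = 1000/1000 · 999/1000 · ··· · 955/1000 ≈ 0.3496.
So the probability of at least one match is 1 − 0.3496 = 0.6504.

0.6504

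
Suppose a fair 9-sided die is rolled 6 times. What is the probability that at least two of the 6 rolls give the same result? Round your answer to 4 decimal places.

0.8862

P(all 6 different) = 9/9 · 8/9 · ··· · 4/9 ≈ 0.1138.
P(at least two equal) = 1 − 0.1138 = 0.8862.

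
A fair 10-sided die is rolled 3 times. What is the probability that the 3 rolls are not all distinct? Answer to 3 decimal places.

0.280

P(all 3 different) = 10/10 · 9/10 · ··· · 8/10 ≈ 0.720.
P(at least two equal) = 1 − 0.720 = 0.280.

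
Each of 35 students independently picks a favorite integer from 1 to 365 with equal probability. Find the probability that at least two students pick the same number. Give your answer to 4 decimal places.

It's easier to compute the probability that all 35 are distinct.
P(all distinct) = 365/365 · 364/365 · ··· · 331/365 ≈ 0.1856.
So the probability of at least one match is 1 − 0.1856 = 0.8144.

0.8144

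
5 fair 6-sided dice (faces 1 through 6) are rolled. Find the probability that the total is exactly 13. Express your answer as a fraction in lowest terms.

There are 6^5 = 7776 equally likely outcomes.
The number of ordered 5-tuples from {1,…,6} summing to 13 is 420.
P(sum = 13) = 420/7776 = 35/648.

35/648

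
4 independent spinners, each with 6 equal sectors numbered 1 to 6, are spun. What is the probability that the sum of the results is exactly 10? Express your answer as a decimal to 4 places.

0.0617

There are 6^4 = 1296 equally likely outcomes.
The number of ordered 4-tuples from {1,…,6} summing to 10 is 80.
P(sum = 10) = 80/1296 = 5/81 ≈ 0.0617.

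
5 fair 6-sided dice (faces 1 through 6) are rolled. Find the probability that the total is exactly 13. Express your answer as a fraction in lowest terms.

There are 6^5 = 7776 equally likely outcomes.
The number of ordered 5-tuples from {1,…,6} summing to 13 is 420.
P(sum = 13) = 420/7776 = 35/648.

35/648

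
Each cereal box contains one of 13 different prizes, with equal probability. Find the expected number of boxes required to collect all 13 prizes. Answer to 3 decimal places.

After i distinct types are collected, each trial gives a new one with probability (13−i)/13, so the expected wait for the next new type is 13/(13−i).
E = 13/13 + 13/12 + 13/11 + 13/10 + 13/9 + 13/8 + 13/7 + 13/6 + 13/5 + 13/4 + 13/3 + 13/2 + 13/1 = 1145993/27720 ≈ 41.342.

41.342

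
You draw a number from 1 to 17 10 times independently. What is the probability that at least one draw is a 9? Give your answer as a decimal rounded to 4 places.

P(no draw is a 9) = (16/17)^10 ≈ 0.5454.
P(at least one) = 1 − 0.5454 = 0.4546.

0.4546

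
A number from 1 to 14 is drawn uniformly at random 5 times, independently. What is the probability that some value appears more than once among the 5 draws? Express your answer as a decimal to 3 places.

0.553

P(all 5 different) = 14/14 · 13/14 · ··· · 10/14 ≈ 0.447.
P(at least two equal) = 1 − 0.447 = 0.553.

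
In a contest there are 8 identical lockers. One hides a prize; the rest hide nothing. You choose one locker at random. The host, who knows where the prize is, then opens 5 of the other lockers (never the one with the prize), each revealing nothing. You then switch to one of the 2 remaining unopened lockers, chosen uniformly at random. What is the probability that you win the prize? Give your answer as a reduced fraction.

7/16

Your original locker holds the prize with probability 1/8, so the other 7 collectively hold it with probability 7/8.
The host can always find 5 empty lockers to open, so the reveals don't change that 7/8; it is now spread over the 2 remaining unopened lockers.
P(win by switching) = (7/8) · (1/2) = 7/16.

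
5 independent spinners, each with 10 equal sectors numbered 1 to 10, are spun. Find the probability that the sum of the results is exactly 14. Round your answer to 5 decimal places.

There are 10^5 = 100000 equally likely outcomes.
The number of ordered 5-tuples from {1,…,10} summing to 14 is 715.
P(sum = 14) = 715/100000 = 143/20000 ≈ 0.00715.

0.00715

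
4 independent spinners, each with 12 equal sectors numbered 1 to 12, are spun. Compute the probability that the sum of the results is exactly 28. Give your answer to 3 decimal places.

There are 12^4 = 20736 equally likely outcomes.
The number of ordered 4-tuples from {1,…,12} summing to 28 is 1111.
P(sum = 28) = 1111/20736 ≈ 0.054.

0.054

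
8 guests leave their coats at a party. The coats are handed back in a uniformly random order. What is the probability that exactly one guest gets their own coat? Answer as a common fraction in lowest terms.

Choose which one is fixed: C(8,1) = 8 ways.
The remaining 7 must have no fixed point: D(7) = 1854.
P = 8·1854/40320 = 103/280.

103/280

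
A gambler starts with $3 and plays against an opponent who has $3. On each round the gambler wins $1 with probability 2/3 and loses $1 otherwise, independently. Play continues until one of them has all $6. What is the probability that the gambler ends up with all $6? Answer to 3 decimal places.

0.889

Let r = q/p = (1/3)/(2/3) = 1/2. The recurrence P(i) = p·P(i+1) + q·P(i−1) with P(0)=0, P(6)=1 gives P(i) = (1 − r^i)/(1 − r^6).
P(3) = (1 − (1/2)^3) / (1 − (1/2)^6) = 8/9 ≈ 0.889.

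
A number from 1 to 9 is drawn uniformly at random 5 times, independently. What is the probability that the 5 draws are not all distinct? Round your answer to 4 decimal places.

P(all 5 different) = 9/9 · 8/9 · ··· · 5/9 ≈ 0.2561.
P(at least two equal) = 1 − 0.2561 = 0.7439.

0.7439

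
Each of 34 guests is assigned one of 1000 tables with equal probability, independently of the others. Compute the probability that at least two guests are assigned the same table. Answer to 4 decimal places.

It's easier to compute the probability that all 34 are distinct.
P(all distinct) = 1000/1000 · 999/1000 · ··· · 967/1000 ≈ 0.5670.
So the probability of at least one match is 1 − 0.5670 = 0.4330.

0.4330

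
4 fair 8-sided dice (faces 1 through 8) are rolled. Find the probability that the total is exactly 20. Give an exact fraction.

315/4096

There are 8^4 = 4096 equally likely outcomes.
The number of ordered 4-tuples from {1,…,8} summing to 20 is 315.
P(sum = 20) = 315/4096.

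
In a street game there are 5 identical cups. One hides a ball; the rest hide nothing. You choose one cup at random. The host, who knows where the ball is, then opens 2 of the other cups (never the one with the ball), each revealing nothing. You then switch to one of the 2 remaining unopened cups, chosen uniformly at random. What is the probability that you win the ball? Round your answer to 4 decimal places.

0.4000

Your original cup holds the ball with probability 1/5, so the other 4 collectively hold it with probability 4/5.
The host can always find 2 empty cups to open, so the reveals don't change that 4/5; it is now spread over the 2 remaining unopened cups.
P(win by switching) = (4/5) · (1/2) = 2/5 ≈ 0.4000.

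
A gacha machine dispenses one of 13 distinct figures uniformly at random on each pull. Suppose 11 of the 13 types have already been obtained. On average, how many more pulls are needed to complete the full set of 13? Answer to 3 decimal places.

Starting from 11 distinct types, each trial gives a new one with probability (13−i)/13 when i types are held, so the wait for the next new type is 13/(13−i).
E = 13/2 + 13/1 = 39/2 ≈ 19.500.

19.500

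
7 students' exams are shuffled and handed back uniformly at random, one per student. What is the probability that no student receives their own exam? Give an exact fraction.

This is the derangement probability: permutations of 7 with no fixed point.
D(7) = 7! · (1 − 1/1! + 1/2! − ··· + (−1)^7/7!) = 1854.
P = 1854/5040 = 103/280.

103/280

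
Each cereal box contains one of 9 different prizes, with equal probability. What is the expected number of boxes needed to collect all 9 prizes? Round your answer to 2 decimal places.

25.46

After i distinct types are collected, each trial gives a new one with probability (9−i)/9, so the expected wait for the next new type is 9/(9−i).
E = 9/9 + 9/8 + 9/7 + 9/6 + 9/5 + 9/4 + 9/3 + 9/2 + 9/1 = 7129/280 ≈ 25.46.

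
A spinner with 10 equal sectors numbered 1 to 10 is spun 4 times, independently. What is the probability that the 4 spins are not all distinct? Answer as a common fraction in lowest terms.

62/125

P(all 4 different) = 10/10 · 9/10 · ··· · 7/10 = 63/125.
P(at least two equal) = 1 − 63/125 = 62/125.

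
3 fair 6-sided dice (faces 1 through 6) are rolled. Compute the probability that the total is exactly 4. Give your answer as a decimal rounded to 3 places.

0.014

There are 6^3 = 216 equally likely outcomes.
The number of ordered 3-tuples from {1,…,6} summing to 4 is 3.
P(sum = 4) = 3/216 = 1/72 ≈ 0.014.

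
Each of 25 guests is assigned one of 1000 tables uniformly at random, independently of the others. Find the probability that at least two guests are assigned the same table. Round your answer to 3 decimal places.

0.261

It's easier to compute the probability that all 25 are distinct.
P(all distinct) = 1000/1000 · 999/1000 · ··· · 976/1000 ≈ 0.739.
So the probability of at least one match is 1 − 0.739 = 0.261.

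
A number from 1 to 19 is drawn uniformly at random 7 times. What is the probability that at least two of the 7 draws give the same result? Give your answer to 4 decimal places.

P(all 7 different) = 19/19 · 18/19 · ··· · 13/19 ≈ 0.2841.
P(at least two equal) = 1 − 0.2841 = 0.7159.

0.7159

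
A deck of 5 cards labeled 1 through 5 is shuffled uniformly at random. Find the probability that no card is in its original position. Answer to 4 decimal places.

This is the derangement probability: permutations of 5 with no fixed point.
D(5) = 5! · (1 − 1/1! + 1/2! − ··· + (−1)^5/5!) = 44.
P = 44/120 = 11/30 ≈ 0.3667.

0.3667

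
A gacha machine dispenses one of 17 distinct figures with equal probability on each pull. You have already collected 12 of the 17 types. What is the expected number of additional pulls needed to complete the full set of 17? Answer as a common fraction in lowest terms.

2329/60

Starting from 12 distinct types, each trial gives a new one with probability (17−i)/17 when i types are held, so the wait for the next new type is 17/(17−i).
E = 17/5 + 17/4 + 17/3 + 17/2 + 17/1 = 2329/60.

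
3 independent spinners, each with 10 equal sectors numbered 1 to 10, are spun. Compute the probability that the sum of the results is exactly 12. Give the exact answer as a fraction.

11/200

There are 10^3 = 1000 equally likely outcomes.
The number of ordered 3-tuples from {1,…,10} summing to 12 is 55.
P(sum = 12) = 55/1000 = 11/200.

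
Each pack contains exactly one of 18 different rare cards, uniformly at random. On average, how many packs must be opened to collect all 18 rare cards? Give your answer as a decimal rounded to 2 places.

After i distinct types are collected, each trial gives a new one with probability (18−i)/18, so the expected wait for the next new type is 18/(18−i).
E = 18/18 + 18/17 + 18/16 + 18/15 + 18/14 + 18/13 + 18/12 + 18/11 + 18/10 + 18/9 + 18/8 + 18/7 + 18/6 + 18/5 + 18/4 + 18/3 + 18/2 + 18/1 = 42822903/680680 ≈ 62.91.

62.91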